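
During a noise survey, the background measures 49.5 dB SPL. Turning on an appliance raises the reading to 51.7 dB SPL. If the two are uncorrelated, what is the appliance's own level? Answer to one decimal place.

47.7 dB SPL

Subtract intensities: L_src = 10·log₁₀(10^(L_total/10) − 10^(L_bg/10)).
L_src = 10·log₁₀(10^(51.7/10) − 10^(49.5/10)) = 10·log₁₀(58790) = 47.7 dB SPL.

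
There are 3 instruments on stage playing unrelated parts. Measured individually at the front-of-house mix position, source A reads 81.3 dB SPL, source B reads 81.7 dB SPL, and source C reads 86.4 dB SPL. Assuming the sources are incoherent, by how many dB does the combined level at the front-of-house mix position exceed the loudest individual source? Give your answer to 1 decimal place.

Incoherent sources sum as intensities:
L_total = 10·log₁₀(10^(81.3/10) + 10^(81.7/10) + 10^(86.4/10)) = 88.57 dB SPL.
Excess over the loudest (86.4 dB): 88.57 − 86.4 = 2.2 dB.

2.2 dB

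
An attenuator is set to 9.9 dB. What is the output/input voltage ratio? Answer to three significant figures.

Voltage ratio = 10^(dB/20).
10^(-9.9/20) = 10^(-0.4950) = 0.320.

0.320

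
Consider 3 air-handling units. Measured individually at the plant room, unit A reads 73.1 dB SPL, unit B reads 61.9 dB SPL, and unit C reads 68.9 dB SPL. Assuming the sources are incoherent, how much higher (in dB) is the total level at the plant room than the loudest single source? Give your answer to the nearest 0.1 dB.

Incoherent sources sum as intensities:
L_total = 10·log₁₀(10^(73.1/10) + 10^(61.9/10) + 10^(68.9/10)) = 74.73 dB SPL.
Excess over the loudest (73.1 dB): 74.73 − 73.1 = 1.6 dB.

1.6 dB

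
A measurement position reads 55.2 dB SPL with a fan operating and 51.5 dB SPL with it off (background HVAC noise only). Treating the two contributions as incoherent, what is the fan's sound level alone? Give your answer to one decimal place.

Remove the background by subtracting linear intensities:
L_src = 10·log₁₀(10^(55.2/10) − 10^(51.5/10)) = 10·log₁₀(189900) = 52.8 dB SPL.

52.8 dB SPL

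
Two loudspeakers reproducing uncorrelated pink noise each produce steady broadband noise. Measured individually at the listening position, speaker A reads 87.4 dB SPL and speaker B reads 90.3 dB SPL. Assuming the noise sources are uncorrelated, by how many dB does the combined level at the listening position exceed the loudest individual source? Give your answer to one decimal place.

1.8 dB

Uncorrelated sources add in intensity (power), not in dB.
L_total = 10·log₁₀(10^(87.4/10) + 10^(90.3/10)) = 92.10 dB SPL.
Excess over the loudest (90.3 dB): 92.10 − 90.3 = 1.8 dB.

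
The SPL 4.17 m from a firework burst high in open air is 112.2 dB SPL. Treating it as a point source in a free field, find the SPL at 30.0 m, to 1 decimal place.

95.1 dB SPL

Inverse-square spreading gives ΔL = −20·log₁₀(d₂/d₁).
ΔL = −20·log₁₀(30.0/4.17) = -17.14 dB, so L₂ = 112.2 + (-17.14) = 95.1 dB SPL.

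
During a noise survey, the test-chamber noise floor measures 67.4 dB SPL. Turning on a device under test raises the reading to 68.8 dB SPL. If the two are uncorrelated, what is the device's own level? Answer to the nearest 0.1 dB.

Subtract intensities: L_src = 10·log₁₀(10^(L_total/10) − 10^(L_bg/10)).
L_src = 10·log₁₀(10^(68.8/10) − 10^(67.4/10)) = 10·log₁₀(2090000) = 63.2 dB SPL.

63.2 dB SPL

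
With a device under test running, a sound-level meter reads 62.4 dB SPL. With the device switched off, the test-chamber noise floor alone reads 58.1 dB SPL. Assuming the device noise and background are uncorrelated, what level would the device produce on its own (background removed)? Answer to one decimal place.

Subtract intensities: L_src = 10·log₁₀(10^(L_total/10) − 10^(L_bg/10)).
L_src = 10·log₁₀(10^(62.4/10) − 10^(58.1/10)) = 10·log₁₀(1092000) = 60.4 dB SPL.

60.4 dB SPL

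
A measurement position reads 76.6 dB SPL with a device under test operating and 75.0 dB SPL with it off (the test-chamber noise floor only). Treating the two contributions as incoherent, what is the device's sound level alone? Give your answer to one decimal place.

71.5 dB SPL

Background correction is a power subtraction:
L_src = 10·log₁₀(10^(76.6/10) − 10^(75.0/10)) = 10·log₁₀(14090000) = 71.5 dB SPL.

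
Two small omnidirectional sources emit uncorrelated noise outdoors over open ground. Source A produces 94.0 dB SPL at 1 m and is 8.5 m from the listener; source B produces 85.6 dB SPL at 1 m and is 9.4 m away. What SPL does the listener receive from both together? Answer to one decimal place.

At the listener: L_A = 94.0 − 20·log₁₀(8.5) = 75.41 dB; L_B = 85.6 − 20·log₁₀(9.4) = 66.14 dB.
Combined: 10·log₁₀(10^(75.41/10)+10^(66.14/10)) = 75.9 dB SPL.

75.9 dB SPL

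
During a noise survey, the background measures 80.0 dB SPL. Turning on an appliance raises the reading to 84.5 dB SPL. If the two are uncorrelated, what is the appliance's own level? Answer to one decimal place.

Subtract intensities: L_src = 10·log₁₀(10^(L_total/10) − 10^(L_bg/10)).
L_src = 10·log₁₀(10^(84.5/10) − 10^(80.0/10)) = 10·log₁₀(181800000) = 82.6 dB SPL.

82.6 dB SPL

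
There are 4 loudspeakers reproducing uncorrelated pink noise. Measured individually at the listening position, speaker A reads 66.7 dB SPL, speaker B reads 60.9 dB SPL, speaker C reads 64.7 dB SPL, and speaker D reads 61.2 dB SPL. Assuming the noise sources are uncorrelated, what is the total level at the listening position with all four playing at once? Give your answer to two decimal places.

70.08 dB SPL

Add the sources as powers (linear), then convert back to dB:
L_total = 10·log₁₀(10^(66.7/10) + 10^(60.9/10) + 10^(64.7/10) + 10^(61.2/10)) = 10·log₁₀(10180000) = 70.08 dB SPL.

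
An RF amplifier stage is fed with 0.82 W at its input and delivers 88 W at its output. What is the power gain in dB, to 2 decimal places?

20.31 dB

Power is a power quantity, so gain = 10·log₁₀(P_out/P_in).
10·log₁₀(88/0.82) = 10·log₁₀(107.3) = 20.31 dB.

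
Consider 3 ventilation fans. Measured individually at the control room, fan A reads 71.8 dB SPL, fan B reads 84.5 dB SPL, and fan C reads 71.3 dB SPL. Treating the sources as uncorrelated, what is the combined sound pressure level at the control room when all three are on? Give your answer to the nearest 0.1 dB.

Incoherent sources sum as intensities:
L_total = 10·log₁₀(10^(71.8/10) + 10^(84.5/10) + 10^(71.3/10)) = 10·log₁₀(310500000) = 84.9 dB SPL.

84.9 dB SPL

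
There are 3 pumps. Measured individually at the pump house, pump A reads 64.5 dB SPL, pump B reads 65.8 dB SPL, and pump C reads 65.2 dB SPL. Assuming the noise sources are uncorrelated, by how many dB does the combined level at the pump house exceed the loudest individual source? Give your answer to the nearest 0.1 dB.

4.2 dB

Uncorrelated sources add in intensity (power), not in dB.
L_total = 10·log₁₀(10^(64.5/10) + 10^(65.8/10) + 10^(65.2/10)) = 69.97 dB SPL.
Excess over the loudest (65.8 dB): 69.97 − 65.8 = 4.2 dB.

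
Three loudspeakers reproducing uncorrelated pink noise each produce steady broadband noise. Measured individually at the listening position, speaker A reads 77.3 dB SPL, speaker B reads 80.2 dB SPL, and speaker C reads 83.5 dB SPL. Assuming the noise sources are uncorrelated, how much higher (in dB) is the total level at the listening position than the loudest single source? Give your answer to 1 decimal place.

2.3 dB

Uncorrelated sources add in intensity (power), not in dB.
L_total = 10·log₁₀(10^(77.3/10) + 10^(80.2/10) + 10^(83.5/10)) = 85.82 dB SPL.
Excess over the loudest (83.5 dB): 85.82 − 83.5 = 2.3 dB.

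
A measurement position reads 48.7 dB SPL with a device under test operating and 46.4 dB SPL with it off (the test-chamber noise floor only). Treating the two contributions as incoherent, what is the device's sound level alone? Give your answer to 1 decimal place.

44.8 dB SPL

Background correction is a power subtraction:
L_src = 10·log₁₀(10^(48.7/10) − 10^(46.4/10)) = 10·log₁₀(30480) = 44.8 dB SPL.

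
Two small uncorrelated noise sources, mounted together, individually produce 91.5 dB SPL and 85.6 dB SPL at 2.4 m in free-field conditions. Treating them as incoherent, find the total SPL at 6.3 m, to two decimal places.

84.11 dB SPL

Combined at 2.4 m: 10·log₁₀(10^(91.5/10)+10^(85.6/10)) = 92.493 dB SPL.
Then apply −20·log₁₀(6.3/2.4) = -8.383 dB → 84.11 dB SPL.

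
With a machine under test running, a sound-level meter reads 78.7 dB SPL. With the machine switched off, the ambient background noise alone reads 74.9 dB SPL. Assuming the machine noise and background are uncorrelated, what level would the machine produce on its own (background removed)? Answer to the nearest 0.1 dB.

Background correction is a power subtraction:
L_src = 10·log₁₀(10^(78.7/10) − 10^(74.9/10)) = 10·log₁₀(43230000) = 76.4 dB SPL.

76.4 dB SPL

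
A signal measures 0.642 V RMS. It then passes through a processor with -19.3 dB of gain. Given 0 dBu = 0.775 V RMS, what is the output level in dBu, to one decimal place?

-20.9 dBu

Input level: 20·log₁₀(0.642/0.775) = -1.64 dBu.
Output: -1.64 − 19.3 = -20.9 dBu.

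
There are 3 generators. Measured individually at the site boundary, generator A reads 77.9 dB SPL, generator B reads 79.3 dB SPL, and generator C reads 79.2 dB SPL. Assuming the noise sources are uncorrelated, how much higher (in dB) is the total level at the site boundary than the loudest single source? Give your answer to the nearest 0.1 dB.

Incoherent sources sum as intensities:
L_total = 10·log₁₀(10^(77.9/10) + 10^(79.3/10) + 10^(79.2/10)) = 83.62 dB SPL.
Excess over the loudest (79.3 dB): 83.62 − 79.3 = 4.3 dB.

4.3 dB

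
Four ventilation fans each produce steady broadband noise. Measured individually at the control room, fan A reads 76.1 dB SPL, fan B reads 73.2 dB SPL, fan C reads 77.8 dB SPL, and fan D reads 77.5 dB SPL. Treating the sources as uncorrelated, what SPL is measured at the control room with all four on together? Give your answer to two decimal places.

82.51 dB SPL

Add the sources as powers (linear), then convert back to dB:
L_total = 10·log₁₀(10^(76.1/10) + 10^(73.2/10) + 10^(77.8/10) + 10^(77.5/10)) = 10·log₁₀(178100000) = 82.51 dB SPL.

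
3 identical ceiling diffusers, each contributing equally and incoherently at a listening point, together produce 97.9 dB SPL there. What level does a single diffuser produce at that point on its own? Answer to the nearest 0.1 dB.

3 equal incoherent sources add 10·log₁₀(3) = 4.77 dB over one source.
L_one = 97.9 − 4.77 = 93.1 dB SPL.

93.1 dB SPL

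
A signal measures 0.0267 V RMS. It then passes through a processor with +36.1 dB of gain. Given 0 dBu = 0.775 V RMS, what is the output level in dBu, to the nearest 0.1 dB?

Input level: 20·log₁₀(0.0267/0.775) = -29.26 dBu.
Output: -29.26 + 36.1 = +6.8 dBu.

+6.8 dBu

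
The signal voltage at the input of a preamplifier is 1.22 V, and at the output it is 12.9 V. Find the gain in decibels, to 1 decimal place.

Voltage ratio → dB uses the 20·log₁₀ form:
20·log₁₀(12.9/1.22) = 20·log₁₀(10.57) = 20.5 dB.

20.5 dB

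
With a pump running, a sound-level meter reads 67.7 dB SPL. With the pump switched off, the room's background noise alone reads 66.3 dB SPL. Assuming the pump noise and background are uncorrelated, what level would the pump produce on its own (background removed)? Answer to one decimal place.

Remove the background by subtracting linear intensities:
L_src = 10·log₁₀(10^(67.7/10) − 10^(66.3/10)) = 10·log₁₀(1623000) = 62.1 dB SPL.

62.1 dB SPL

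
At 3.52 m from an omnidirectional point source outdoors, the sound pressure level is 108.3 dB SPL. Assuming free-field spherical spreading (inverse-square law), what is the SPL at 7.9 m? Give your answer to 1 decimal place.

Inverse-square spreading gives ΔL = −20·log₁₀(d₂/d₁).
ΔL = −20·log₁₀(7.9/3.52) = -7.02 dB, so L₂ = 108.3 + (-7.02) = 101.3 dB SPL.

101.3 dB SPL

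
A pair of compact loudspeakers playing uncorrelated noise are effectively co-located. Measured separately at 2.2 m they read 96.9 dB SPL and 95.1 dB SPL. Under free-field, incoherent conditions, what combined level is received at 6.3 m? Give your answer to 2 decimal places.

89.96 dB SPL

Combined at 2.2 m: 10·log₁₀(10^(96.9/10)+10^(95.1/10)) = 99.103 dB SPL.
Then apply −20·log₁₀(6.3/2.2) = -9.138 dB → 89.96 dB SPL.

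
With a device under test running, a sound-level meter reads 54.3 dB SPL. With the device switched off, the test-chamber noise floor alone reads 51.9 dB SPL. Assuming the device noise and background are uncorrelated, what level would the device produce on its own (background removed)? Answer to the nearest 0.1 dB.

Subtract intensities: L_src = 10·log₁₀(10^(L_total/10) − 10^(L_bg/10)).
L_src = 10·log₁₀(10^(54.3/10) − 10^(51.9/10)) = 10·log₁₀(114300) = 50.6 dB SPL.

50.6 dB SPL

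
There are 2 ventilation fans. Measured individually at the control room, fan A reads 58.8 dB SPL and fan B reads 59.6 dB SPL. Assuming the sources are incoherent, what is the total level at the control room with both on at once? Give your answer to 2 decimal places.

Incoherent sources sum as intensities:
L_total = 10·log₁₀(10^(58.8/10) + 10^(59.6/10)) = 10·log₁₀(1671000) = 62.23 dB SPL.

62.23 dB SPL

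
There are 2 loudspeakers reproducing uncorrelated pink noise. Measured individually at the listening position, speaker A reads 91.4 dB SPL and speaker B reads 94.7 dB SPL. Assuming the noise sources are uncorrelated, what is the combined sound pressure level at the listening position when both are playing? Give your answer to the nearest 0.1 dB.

96.4 dB SPL

Incoherent sources sum as intensities:
L_total = 10·log₁₀(10^(91.4/10) + 10^(94.7/10)) = 10·log₁₀(4332000000) = 96.4 dB SPL.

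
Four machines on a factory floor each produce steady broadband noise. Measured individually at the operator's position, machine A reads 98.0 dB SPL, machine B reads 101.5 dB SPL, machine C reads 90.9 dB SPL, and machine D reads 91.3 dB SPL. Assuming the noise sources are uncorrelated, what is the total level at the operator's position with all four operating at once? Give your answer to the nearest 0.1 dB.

103.6 dB SPL

Incoherent sources sum as intensities:
L_total = 10·log₁₀(10^(98.0/10) + 10^(101.5/10) + 10^(90.9/10) + 10^(91.3/10)) = 10·log₁₀(23014000000) = 103.6 dB SPL.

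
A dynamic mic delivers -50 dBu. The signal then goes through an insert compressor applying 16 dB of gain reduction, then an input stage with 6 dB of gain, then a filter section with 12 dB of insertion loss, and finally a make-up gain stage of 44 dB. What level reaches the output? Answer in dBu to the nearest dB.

Gain stages sum in dB:
-50 − 16 + 6 − 12 + 44 = -28 dBu.

-28 dBu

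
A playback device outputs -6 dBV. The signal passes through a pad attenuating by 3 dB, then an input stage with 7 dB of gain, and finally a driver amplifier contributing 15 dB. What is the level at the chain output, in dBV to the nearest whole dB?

+13 dBV

Gain stages sum in dB:
-6 − 3 + 7 + 15 = +13 dBV.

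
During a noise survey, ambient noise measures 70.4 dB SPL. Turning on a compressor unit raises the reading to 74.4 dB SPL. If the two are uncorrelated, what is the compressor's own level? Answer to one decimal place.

Background correction is a power subtraction:
L_src = 10·log₁₀(10^(74.4/10) − 10^(70.4/10)) = 10·log₁₀(16580000) = 72.2 dB SPL.

72.2 dB SPL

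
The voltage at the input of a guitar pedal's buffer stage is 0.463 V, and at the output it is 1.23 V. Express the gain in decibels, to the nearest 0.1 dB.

For a voltage ratio, dB = 20·log₁₀(V₂/V₁).
20·log₁₀(1.23/0.463) = 20·log₁₀(2.657) = 8.5 dB.

8.5 dB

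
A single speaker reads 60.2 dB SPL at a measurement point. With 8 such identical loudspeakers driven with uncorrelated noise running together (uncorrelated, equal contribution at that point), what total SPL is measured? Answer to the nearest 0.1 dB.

8 equal incoherent sources raise the level by 10·log₁₀(8) = 9.03 dB.
L_total = 60.2 + 9.03 = 69.2 dB SPL.

69.2 dB SPL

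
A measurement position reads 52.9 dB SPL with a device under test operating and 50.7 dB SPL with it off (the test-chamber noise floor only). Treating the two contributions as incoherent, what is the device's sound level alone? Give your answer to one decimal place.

Background correction is a power subtraction:
L_src = 10·log₁₀(10^(52.9/10) − 10^(50.7/10)) = 10·log₁₀(77490) = 48.9 dB SPL.

48.9 dB SPL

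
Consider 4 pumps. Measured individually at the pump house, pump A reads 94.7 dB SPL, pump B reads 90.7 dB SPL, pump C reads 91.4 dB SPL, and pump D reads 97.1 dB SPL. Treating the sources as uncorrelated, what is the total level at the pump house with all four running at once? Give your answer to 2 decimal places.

Add the sources as powers (linear), then convert back to dB:
L_total = 10·log₁₀(10^(94.7/10) + 10^(90.7/10) + 10^(91.4/10) + 10^(97.1/10)) = 10·log₁₀(10635000000) = 100.27 dB SPL.

100.27 dB SPL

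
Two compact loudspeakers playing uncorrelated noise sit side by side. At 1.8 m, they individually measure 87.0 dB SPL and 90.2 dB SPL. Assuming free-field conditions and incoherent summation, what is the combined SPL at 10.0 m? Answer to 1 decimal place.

Combined at 1.8 m: 10·log₁₀(10^(87.0/10)+10^(90.2/10)) = 91.90 dB SPL.
Then apply −20·log₁₀(10.0/1.8) = -14.89 dB → 77.0 dB SPL.

77.0 dB SPL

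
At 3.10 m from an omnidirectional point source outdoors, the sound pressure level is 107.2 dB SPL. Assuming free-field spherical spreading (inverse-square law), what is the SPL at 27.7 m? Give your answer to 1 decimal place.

Inverse-square spreading gives ΔL = −20·log₁₀(d₂/d₁).
ΔL = −20·log₁₀(27.7/3.10) = -19.02 dB, so L₂ = 107.2 + (-19.02) = 88.2 dB SPL.

88.2 dB SPL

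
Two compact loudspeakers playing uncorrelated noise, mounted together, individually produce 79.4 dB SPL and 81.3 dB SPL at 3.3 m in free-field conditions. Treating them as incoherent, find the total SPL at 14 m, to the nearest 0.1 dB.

Combined at 3.3 m: 10·log₁₀(10^(79.4/10)+10^(81.3/10)) = 83.46 dB SPL.
Then apply −20·log₁₀(14/3.3) = -12.55 dB → 70.9 dB SPL.

70.9 dB SPL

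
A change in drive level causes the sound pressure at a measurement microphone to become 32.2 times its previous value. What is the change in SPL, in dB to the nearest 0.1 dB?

SPL change from a pressure ratio uses the 20·log₁₀ form:
20·log₁₀(32.2) = 30.2 dB.

30.2 dB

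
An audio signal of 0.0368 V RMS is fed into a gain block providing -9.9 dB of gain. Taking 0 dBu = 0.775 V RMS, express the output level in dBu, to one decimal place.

-36.4 dBu

Input level: 20·log₁₀(0.0368/0.775) = -26.47 dBu.
Output: -26.47 − 9.9 = -36.4 dBu.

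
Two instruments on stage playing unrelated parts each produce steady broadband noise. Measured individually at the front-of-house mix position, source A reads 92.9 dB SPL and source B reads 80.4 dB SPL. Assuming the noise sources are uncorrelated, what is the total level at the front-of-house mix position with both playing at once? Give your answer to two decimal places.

Add the sources as powers (linear), then convert back to dB:
L_total = 10·log₁₀(10^(92.9/10) + 10^(80.4/10)) = 10·log₁₀(2059000000) = 93.14 dB SPL.

93.14 dB SPL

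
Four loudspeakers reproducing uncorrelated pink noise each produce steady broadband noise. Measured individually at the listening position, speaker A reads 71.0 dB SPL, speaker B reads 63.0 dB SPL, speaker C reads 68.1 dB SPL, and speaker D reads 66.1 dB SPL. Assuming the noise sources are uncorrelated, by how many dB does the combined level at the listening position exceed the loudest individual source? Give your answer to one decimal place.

3.0 dB

Incoherent sources sum as intensities:
L_total = 10·log₁₀(10^(71.0/10) + 10^(63.0/10) + 10^(68.1/10) + 10^(66.1/10)) = 74.00 dB SPL.
Excess over the loudest (71.0 dB): 74.00 − 71.0 = 3.0 dB.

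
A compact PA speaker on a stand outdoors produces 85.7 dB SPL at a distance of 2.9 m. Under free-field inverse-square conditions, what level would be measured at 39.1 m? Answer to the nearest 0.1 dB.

63.1 dB SPL

Free-field point source: level drops by 20·log₁₀ of the distance ratio.
ΔL = −20·log₁₀(39.1/2.9) = -22.60 dB, so L₂ = 85.7 + (-22.60) = 63.1 dB SPL.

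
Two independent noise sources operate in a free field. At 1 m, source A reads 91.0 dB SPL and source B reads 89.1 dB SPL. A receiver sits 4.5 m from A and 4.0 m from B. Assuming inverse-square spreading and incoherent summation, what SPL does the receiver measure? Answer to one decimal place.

At the listener: L_A = 91.0 − 20·log₁₀(4.5) = 77.94 dB; L_B = 89.1 − 20·log₁₀(4.0) = 77.06 dB.
Combined: 10·log₁₀(10^(77.94/10)+10^(77.06/10)) = 80.5 dB SPL.

80.5 dB SPL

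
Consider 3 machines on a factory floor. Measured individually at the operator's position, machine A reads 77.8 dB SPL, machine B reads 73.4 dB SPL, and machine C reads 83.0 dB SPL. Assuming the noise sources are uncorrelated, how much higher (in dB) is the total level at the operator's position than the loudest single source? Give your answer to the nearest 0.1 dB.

1.5 dB

Uncorrelated sources add in intensity (power), not in dB.
L_total = 10·log₁₀(10^(77.8/10) + 10^(73.4/10) + 10^(83.0/10)) = 84.50 dB SPL.
Excess over the loudest (83.0 dB): 84.50 − 83.0 = 1.5 dB.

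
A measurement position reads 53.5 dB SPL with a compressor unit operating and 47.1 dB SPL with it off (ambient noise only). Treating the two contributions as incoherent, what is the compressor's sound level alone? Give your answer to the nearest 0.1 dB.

52.4 dB SPL

Background correction is a power subtraction:
L_src = 10·log₁₀(10^(53.5/10) − 10^(47.1/10)) = 10·log₁₀(172600) = 52.4 dB SPL.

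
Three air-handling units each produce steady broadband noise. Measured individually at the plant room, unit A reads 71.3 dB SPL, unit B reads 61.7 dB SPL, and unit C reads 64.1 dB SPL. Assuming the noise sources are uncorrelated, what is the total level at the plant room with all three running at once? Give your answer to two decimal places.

Add the sources as powers (linear), then convert back to dB:
L_total = 10·log₁₀(10^(71.3/10) + 10^(61.7/10) + 10^(64.1/10)) = 10·log₁₀(17540000) = 72.44 dB SPL.

72.44 dB SPL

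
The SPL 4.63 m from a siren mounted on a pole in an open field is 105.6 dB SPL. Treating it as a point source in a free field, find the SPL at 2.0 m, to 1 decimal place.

112.9 dB SPL

Free-field point source: level drops by 20·log₁₀ of the distance ratio.
ΔL = −20·log₁₀(2.0/4.63) = 7.29 dB, so L₂ = 105.6 + (7.29) = 112.9 dB SPL.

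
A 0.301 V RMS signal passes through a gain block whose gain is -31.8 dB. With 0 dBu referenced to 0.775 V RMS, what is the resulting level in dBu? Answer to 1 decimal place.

Input level: 20·log₁₀(0.301/0.775) = -8.21 dBu.
Output: -8.21 − 31.8 = -40.0 dBu.

-40.0 dBu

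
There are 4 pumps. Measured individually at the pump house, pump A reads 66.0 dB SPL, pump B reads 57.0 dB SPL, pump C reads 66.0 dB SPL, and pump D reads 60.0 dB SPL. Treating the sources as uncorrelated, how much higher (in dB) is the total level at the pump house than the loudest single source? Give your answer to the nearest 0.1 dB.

3.8 dB

Add the sources as powers (linear), then convert back to dB:
L_total = 10·log₁₀(10^(66.0/10) + 10^(57.0/10) + 10^(66.0/10) + 10^(60.0/10)) = 69.76 dB SPL.
Excess over the loudest (66.0 dB): 69.76 − 66.0 = 3.8 dB.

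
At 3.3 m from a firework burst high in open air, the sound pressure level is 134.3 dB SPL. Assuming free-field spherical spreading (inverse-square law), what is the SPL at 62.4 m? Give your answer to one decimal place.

Free-field point source: level drops by 20·log₁₀ of the distance ratio.
ΔL = −20·log₁₀(62.4/3.3) = -25.53 dB, so L₂ = 134.3 + (-25.53) = 108.8 dB SPL.

108.8 dB SPL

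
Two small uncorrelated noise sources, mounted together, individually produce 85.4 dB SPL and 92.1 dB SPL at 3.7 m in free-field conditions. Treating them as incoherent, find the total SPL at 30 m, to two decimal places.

74.76 dB SPL

Combined at 3.7 m: 10·log₁₀(10^(85.4/10)+10^(92.1/10)) = 92.941 dB SPL.
Then apply −20·log₁₀(30/3.7) = -18.178 dB → 74.76 dB SPL.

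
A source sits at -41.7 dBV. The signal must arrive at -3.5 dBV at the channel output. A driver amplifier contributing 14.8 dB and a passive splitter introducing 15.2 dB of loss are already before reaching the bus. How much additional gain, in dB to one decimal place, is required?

38.6 dB

The required make-up gain is the shortfall in the dB sum.
G = -3.5 − (-41.7) − 14.8 + 15.2 = 38.6 dB.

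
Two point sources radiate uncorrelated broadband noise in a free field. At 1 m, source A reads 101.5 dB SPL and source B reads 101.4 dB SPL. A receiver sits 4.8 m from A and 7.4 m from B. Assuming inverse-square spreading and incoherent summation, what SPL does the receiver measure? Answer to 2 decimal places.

At the listener: L_A = 101.5 − 20·log₁₀(4.8) = 87.875 dB; L_B = 101.4 − 20·log₁₀(7.4) = 84.015 dB.
Combined: 10·log₁₀(10^(87.875/10)+10^(84.015/10)) = 89.37 dB SPL.

89.37 dB SPL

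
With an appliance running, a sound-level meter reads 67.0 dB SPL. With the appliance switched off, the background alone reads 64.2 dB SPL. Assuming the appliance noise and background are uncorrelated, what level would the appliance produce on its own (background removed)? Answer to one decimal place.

63.8 dB SPL

Background correction is a power subtraction:
L_src = 10·log₁₀(10^(67.0/10) − 10^(64.2/10)) = 10·log₁₀(2382000) = 63.8 dB SPL.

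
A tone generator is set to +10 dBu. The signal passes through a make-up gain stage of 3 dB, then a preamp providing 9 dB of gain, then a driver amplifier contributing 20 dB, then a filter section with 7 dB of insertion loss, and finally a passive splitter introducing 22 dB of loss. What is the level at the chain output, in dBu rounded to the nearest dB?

+13 dBu

In dB, series stages simply add:
+10 + 3 + 9 + 20 − 7 − 22 = +13 dBu.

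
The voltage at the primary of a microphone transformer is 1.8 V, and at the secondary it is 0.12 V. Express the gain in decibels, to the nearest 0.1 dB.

Voltage ratio → dB uses the 20·log₁₀ form:
20·log₁₀(0.12/1.8) = 20·log₁₀(0.06667) = -23.5 dB.

-23.5 dB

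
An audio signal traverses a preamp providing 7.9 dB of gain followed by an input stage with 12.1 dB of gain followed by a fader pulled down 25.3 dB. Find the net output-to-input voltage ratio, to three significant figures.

Net gain = 7.9 + 12.1 + (−25.3) = -5.3 dB.
Voltage ratio = 10^(-5.3/20) = 0.543.

0.543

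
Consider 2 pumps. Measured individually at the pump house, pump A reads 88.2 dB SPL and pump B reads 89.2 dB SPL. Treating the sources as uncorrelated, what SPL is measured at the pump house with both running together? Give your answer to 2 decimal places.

Incoherent sources sum as intensities:
L_total = 10·log₁₀(10^(88.2/10) + 10^(89.2/10)) = 10·log₁₀(1492000000) = 91.74 dB SPL.

91.74 dB SPL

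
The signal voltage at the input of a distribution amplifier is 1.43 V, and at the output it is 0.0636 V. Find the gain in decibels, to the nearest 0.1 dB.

Voltage is an amplitude quantity, so gain = 20·log₁₀(V_out/V_in).
20·log₁₀(0.0636/1.43) = 20·log₁₀(0.04448) = -27.0 dB.

-27.0 dB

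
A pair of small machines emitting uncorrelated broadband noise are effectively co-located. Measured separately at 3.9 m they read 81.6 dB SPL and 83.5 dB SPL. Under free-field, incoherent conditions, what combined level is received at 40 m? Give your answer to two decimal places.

65.44 dB SPL

Combined at 3.9 m: 10·log₁₀(10^(81.6/10)+10^(83.5/10)) = 85.663 dB SPL.
Then apply −20·log₁₀(40/3.9) = -20.220 dB → 65.44 dB SPL.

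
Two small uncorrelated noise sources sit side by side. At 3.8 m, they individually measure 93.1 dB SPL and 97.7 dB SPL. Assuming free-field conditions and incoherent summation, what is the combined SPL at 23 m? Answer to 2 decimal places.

Combined at 3.8 m: 10·log₁₀(10^(93.1/10)+10^(97.7/10)) = 98.993 dB SPL.
Then apply −20·log₁₀(23/3.8) = -15.639 dB → 83.35 dB SPL.

83.35 dB SPL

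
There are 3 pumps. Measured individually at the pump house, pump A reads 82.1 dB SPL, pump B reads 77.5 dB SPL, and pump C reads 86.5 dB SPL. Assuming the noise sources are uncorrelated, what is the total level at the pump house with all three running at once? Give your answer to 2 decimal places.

Uncorrelated sources add in intensity (power), not in dB.
L_total = 10·log₁₀(10^(82.1/10) + 10^(77.5/10) + 10^(86.5/10)) = 10·log₁₀(665100000) = 88.23 dB SPL.

88.23 dB SPL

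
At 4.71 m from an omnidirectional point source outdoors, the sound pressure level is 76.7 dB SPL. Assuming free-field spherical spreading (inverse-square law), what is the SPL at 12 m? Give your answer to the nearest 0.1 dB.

68.6 dB SPL

Inverse-square spreading gives ΔL = −20·log₁₀(d₂/d₁).
ΔL = −20·log₁₀(12/4.71) = -8.12 dB, so L₂ = 76.7 + (-8.12) = 68.6 dB SPL.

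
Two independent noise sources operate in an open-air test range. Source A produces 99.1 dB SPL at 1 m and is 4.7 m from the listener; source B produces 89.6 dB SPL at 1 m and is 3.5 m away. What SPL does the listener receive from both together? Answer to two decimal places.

At the listener: L_A = 99.1 − 20·log₁₀(4.7) = 85.658 dB; L_B = 89.6 − 20·log₁₀(3.5) = 78.719 dB.
Combined: 10·log₁₀(10^(85.658/10)+10^(78.719/10)) = 86.46 dB SPL.

86.46 dB SPL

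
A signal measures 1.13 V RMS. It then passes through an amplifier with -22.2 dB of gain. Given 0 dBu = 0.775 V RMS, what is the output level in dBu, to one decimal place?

-18.9 dBu

Input level: 20·log₁₀(1.13/0.775) = 3.28 dBu.
Output: 3.28 − 22.2 = -18.9 dBu.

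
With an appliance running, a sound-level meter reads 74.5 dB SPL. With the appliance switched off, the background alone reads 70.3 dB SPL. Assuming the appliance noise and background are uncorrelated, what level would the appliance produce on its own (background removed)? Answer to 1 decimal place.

72.4 dB SPL

Background correction is a power subtraction:
L_src = 10·log₁₀(10^(74.5/10) − 10^(70.3/10)) = 10·log₁₀(17470000) = 72.4 dB SPL.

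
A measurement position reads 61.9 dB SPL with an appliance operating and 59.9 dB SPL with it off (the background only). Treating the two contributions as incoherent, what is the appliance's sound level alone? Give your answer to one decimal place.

Background correction is a power subtraction:
L_src = 10·log₁₀(10^(61.9/10) − 10^(59.9/10)) = 10·log₁₀(571600) = 57.6 dB SPL.

57.6 dB SPL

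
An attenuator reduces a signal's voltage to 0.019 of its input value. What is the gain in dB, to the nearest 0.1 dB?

-34.4 dB

Voltage is an amplitude quantity, so gain = 20·log₁₀(V_out/V_in).
20·log₁₀(0.019) = -34.4 dB.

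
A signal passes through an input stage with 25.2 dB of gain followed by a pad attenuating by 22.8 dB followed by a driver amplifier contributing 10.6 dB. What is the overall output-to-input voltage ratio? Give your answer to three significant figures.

4.47

Net gain = 25.2 + (−22.8) + 10.6 = 13.0 dB.
Voltage ratio = 10^(13.0/20) = 4.47.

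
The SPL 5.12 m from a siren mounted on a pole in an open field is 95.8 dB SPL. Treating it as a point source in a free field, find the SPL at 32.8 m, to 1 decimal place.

Free-field point source: level drops by 20·log₁₀ of the distance ratio.
ΔL = −20·log₁₀(32.8/5.12) = -16.13 dB, so L₂ = 95.8 + (-16.13) = 79.7 dB SPL.

79.7 dB SPL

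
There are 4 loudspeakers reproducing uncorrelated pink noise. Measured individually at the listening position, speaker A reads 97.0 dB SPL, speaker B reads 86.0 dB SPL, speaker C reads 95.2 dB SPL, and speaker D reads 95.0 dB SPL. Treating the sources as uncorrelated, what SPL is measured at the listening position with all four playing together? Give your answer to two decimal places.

100.75 dB SPL

Uncorrelated sources add in intensity (power), not in dB.
L_total = 10·log₁₀(10^(97.0/10) + 10^(86.0/10) + 10^(95.2/10) + 10^(95.0/10)) = 10·log₁₀(11884000000) = 100.75 dB SPL.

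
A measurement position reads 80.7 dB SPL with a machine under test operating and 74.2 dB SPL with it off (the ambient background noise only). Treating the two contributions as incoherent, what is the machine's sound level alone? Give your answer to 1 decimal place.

79.6 dB SPL

Background correction is a power subtraction:
L_src = 10·log₁₀(10^(80.7/10) − 10^(74.2/10)) = 10·log₁₀(91190000) = 79.6 dB SPL.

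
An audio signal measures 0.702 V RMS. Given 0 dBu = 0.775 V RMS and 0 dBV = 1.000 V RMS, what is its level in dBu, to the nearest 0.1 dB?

-0.9 dBu

dBu = 20·log₁₀(V / 0.775 V).
20·log₁₀(0.702/0.775) = -0.9 dBu.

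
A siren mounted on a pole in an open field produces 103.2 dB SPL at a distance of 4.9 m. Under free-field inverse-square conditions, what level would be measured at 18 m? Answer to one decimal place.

Free-field point source: level drops by 20·log₁₀ of the distance ratio.
ΔL = −20·log₁₀(18/4.9) = -11.30 dB, so L₂ = 103.2 + (-11.30) = 91.9 dB SPL.

91.9 dB SPL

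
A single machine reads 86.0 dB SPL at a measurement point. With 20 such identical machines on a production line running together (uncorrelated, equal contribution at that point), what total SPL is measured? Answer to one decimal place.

20 equal incoherent sources raise the level by 10·log₁₀(20) = 13.01 dB.
L_total = 86.0 + 13.01 = 99.0 dB SPL.

99.0 dB SPL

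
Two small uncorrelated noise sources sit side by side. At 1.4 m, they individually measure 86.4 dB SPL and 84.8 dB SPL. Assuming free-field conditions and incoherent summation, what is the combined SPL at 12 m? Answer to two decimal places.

70.02 dB SPL

Combined at 1.4 m: 10·log₁₀(10^(86.4/10)+10^(84.8/10)) = 88.684 dB SPL.
Then apply −20·log₁₀(12/1.4) = -18.661 dB → 70.02 dB SPL.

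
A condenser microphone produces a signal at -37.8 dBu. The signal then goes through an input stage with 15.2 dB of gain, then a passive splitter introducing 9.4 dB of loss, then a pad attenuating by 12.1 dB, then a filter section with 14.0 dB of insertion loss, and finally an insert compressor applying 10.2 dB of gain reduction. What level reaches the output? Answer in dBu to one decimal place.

Gain stages sum in dB:
-37.8 + 15.2 − 9.4 − 12.1 − 14.0 − 10.2 = -68.3 dBu.

-68.3 dBu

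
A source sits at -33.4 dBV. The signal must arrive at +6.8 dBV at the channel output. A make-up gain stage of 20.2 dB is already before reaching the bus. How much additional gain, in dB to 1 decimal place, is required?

20.0 dB

The required make-up gain is the shortfall in the dB sum.
G = +6.8 − (-33.4) − 20.2 = 20.0 dB.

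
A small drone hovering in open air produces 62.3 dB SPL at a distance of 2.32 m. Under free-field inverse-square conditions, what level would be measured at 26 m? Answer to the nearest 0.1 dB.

41.3 dB SPL

Inverse-square spreading gives ΔL = −20·log₁₀(d₂/d₁).
ΔL = −20·log₁₀(26/2.32) = -20.99 dB, so L₂ = 62.3 + (-20.99) = 41.3 dB SPL.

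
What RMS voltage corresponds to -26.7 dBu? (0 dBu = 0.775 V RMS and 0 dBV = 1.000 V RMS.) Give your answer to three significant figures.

0.0358 V

V = 0.775 V × 10^(-26.7/20).
= 0.775 × 0.04624 = 0.0358 V.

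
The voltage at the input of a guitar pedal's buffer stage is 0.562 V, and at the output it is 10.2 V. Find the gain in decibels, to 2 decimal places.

Voltage is an amplitude quantity, so gain = 20·log₁₀(V_out/V_in).
20·log₁₀(10.2/0.562) = 20·log₁₀(18.15) = 25.18 dB.

25.18 dB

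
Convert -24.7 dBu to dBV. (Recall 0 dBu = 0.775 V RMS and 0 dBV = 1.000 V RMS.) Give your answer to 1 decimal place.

The offset between the scales is 20·log₁₀(0.775/1.000) = −2.214 dB.
So dBV = -24.7 − 2.214 = -26.9 dBV.

-26.9 dBV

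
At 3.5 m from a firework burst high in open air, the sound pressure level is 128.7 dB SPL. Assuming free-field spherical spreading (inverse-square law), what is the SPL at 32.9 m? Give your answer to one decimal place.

109.2 dB SPL

Inverse-square spreading gives ΔL = −20·log₁₀(d₂/d₁).
ΔL = −20·log₁₀(32.9/3.5) = -19.46 dB, so L₂ = 128.7 + (-19.46) = 109.2 dB SPL.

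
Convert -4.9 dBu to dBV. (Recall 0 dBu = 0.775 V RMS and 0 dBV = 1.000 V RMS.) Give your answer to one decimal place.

The offset between the scales is 20·log₁₀(0.775/1.000) = −2.214 dB.
So dBV = -4.9 − 2.214 = -7.1 dBV.

-7.1 dBV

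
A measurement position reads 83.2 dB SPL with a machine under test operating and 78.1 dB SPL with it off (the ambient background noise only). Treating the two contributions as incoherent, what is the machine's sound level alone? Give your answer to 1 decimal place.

Subtract intensities: L_src = 10·log₁₀(10^(L_total/10) − 10^(L_bg/10)).
L_src = 10·log₁₀(10^(83.2/10) − 10^(78.1/10)) = 10·log₁₀(144400000) = 81.6 dB SPL.

81.6 dB SPL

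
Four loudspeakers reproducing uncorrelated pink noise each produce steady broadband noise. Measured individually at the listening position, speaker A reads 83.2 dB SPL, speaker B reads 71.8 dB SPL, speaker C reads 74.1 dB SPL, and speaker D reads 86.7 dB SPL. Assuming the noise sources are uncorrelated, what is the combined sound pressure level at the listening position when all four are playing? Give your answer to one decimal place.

88.6 dB SPL

Incoherent sources sum as intensities:
L_total = 10·log₁₀(10^(83.2/10) + 10^(71.8/10) + 10^(74.1/10) + 10^(86.7/10)) = 10·log₁₀(717500000) = 88.6 dB SPL.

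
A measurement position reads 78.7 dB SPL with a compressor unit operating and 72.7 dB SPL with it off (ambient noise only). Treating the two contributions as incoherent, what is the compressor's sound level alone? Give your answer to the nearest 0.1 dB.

Remove the background by subtracting linear intensities:
L_src = 10·log₁₀(10^(78.7/10) − 10^(72.7/10)) = 10·log₁₀(55510000) = 77.4 dB SPL.

77.4 dB SPL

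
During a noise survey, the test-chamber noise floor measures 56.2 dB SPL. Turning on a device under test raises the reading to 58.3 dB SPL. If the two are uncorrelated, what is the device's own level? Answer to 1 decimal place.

Subtract intensities: L_src = 10·log₁₀(10^(L_total/10) − 10^(L_bg/10)).
L_src = 10·log₁₀(10^(58.3/10) − 10^(56.2/10)) = 10·log₁₀(259200) = 54.1 dB SPL.

54.1 dB SPL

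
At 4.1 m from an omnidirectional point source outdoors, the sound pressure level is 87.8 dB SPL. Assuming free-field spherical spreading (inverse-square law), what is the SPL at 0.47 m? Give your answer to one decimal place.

106.6 dB SPL

For a point source in a free field, ΔL = −20·log₁₀(d₂/d₁).
ΔL = −20·log₁₀(0.47/4.1) = 18.81 dB, so L₂ = 87.8 + (18.81) = 106.6 dB SPL.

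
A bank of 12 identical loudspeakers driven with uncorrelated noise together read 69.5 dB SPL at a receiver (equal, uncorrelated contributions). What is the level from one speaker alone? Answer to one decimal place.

58.7 dB SPL

12 equal incoherent sources add 10·log₁₀(12) = 10.79 dB over one source.
L_one = 69.5 − 10.79 = 58.7 dB SPL.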